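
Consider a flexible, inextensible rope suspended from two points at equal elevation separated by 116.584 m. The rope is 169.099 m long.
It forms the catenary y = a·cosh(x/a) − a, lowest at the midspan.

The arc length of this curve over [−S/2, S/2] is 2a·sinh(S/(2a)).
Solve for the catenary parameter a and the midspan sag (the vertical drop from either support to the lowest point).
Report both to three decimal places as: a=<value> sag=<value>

a=37.642 sag=54.908

seed: a₀ = √(S³/(24(L−S))) = √(116.584³/(24·52.515)) = 35.457746
iter 1: u=1.643985  f(a)=+7.571e+00  f'(a)=-3.844e+00  a ← 35.457746 − (+7.571e+00/-3.844e+00) = 37.427287
iter 2: u=1.557473  f(a)=+6.766e-01  f'(a)=-3.185e+00  a ← 37.427287 − (+6.766e-01/-3.185e+00) = 37.639716
iter 3: u=1.548683  f(a)=+6.575e-03  f'(a)=-3.123e+00  a ← 37.639716 − (+6.575e-03/-3.123e+00) = 37.641821
iter 4: u=1.548597  f(a)=+6.342e-07  f'(a)=-3.123e+00  a ← 37.641821 − (+6.342e-07/-3.123e+00) = 37.641821
iter 5: u=1.548597  f(a)=+0.000e+00  f'(a)=-3.123e+00  a ← 37.641821 − (+0.000e+00/-3.123e+00) = 37.641821
converged: |Δa| < 1e-12 after 5 iterations
sag = a·(cosh(S/(2a)) − 1) = 37.641821·(cosh(1.548597) − 1) = 54.908299
T_max/T_min = cosh(S/(2a)) = 2.458705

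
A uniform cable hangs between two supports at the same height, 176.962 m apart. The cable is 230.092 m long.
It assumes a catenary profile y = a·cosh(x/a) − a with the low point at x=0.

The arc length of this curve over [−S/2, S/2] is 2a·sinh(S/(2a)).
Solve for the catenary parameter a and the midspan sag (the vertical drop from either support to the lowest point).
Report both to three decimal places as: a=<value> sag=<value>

seed: a₀ = √(S³/(24(L−S))) = √(176.962³/(24·53.130)) = 65.924144
iter 1: u=1.342164  f(a)=+4.996e+00  f'(a)=-1.922e+00  a ← 65.924144 − (+4.996e+00/-1.922e+00) = 68.524104
iter 2: u=1.291239  f(a)=+3.108e-01  f'(a)=-1.689e+00  a ← 68.524104 − (+3.108e-01/-1.689e+00) = 68.708063
iter 3: u=1.287782  f(a)=+1.379e-03  f'(a)=-1.674e+00  a ← 68.708063 − (+1.379e-03/-1.674e+00) = 68.708887
iter 4: u=1.287766  f(a)=+2.741e-08  f'(a)=-1.674e+00  a ← 68.708887 − (+2.741e-08/-1.674e+00) = 68.708887
iter 5: u=1.287766  f(a)=+0.000e+00  f'(a)=-1.674e+00  a ← 68.708887 − (+0.000e+00/-1.674e+00) = 68.708887
converged: |Δa| < 1e-12 after 5 iterations
sag = a·(cosh(S/(2a)) − 1) = 68.708887·(cosh(1.287766) − 1) = 65.292954
T_max/T_min = cosh(S/(2a)) = 1.950284

a=68.709 sag=65.293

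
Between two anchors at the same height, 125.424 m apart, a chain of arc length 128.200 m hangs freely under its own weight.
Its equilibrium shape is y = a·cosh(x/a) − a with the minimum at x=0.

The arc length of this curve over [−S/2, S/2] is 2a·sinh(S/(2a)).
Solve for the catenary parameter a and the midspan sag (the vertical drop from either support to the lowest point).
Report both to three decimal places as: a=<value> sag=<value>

a=172.658 sag=11.515

seed: a₀ = √(S³/(24(L−S))) = √(125.424³/(24·2.776)) = 172.089994
iter 1: u=0.364414  f(a)=+1.849e-02  f'(a)=-3.269e-02  a ← 172.089994 − (+1.849e-02/-3.269e-02) = 172.655585
iter 2: u=0.363220  f(a)=+9.156e-05  f'(a)=-3.237e-02  a ← 172.655585 − (+9.156e-05/-3.237e-02) = 172.658414
iter 3: u=0.363214  f(a)=+2.269e-09  f'(a)=-3.237e-02  a ← 172.658414 − (+2.269e-09/-3.237e-02) = 172.658414
iter 4: u=0.363214  f(a)=-2.842e-14  f'(a)=-3.237e-02  a ← 172.658414 − (-2.842e-14/-3.237e-02) = 172.658414
converged: |Δa| < 1e-12 after 4 iterations
sag = a·(cosh(S/(2a)) − 1) = 172.658414·(cosh(0.363214) − 1) = 11.514705
T_max/T_min = cosh(S/(2a)) = 1.066691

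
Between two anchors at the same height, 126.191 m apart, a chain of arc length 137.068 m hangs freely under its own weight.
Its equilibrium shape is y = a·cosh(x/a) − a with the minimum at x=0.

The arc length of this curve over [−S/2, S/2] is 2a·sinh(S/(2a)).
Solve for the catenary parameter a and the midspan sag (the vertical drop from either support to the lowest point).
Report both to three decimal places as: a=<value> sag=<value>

seed: a₀ = √(S³/(24(L−S))) = √(126.191³/(24·10.877)) = 87.736921
iter 1: u=0.719144  f(a)=+2.848e-01  f'(a)=-2.610e-01  a ← 87.736921 − (+2.848e-01/-2.610e-01) = 88.827885
iter 2: u=0.710312  f(a)=+5.398e-03  f'(a)=-2.512e-01  a ← 88.827885 − (+5.398e-03/-2.512e-01) = 88.849375
iter 3: u=0.710140  f(a)=+2.023e-06  f'(a)=-2.510e-01  a ← 88.849375 − (+2.023e-06/-2.510e-01) = 88.849384
iter 4: u=0.710140  f(a)=+2.842e-13  f'(a)=-2.510e-01  a ← 88.849384 − (+2.842e-13/-2.510e-01) = 88.849384
converged: |Δa| < 1e-12 after 4 iterations
sag = a·(cosh(S/(2a)) − 1) = 88.849384·(cosh(0.710140) − 1) = 23.360786
T_max/T_min = cosh(S/(2a)) = 1.262926

a=88.849 sag=23.361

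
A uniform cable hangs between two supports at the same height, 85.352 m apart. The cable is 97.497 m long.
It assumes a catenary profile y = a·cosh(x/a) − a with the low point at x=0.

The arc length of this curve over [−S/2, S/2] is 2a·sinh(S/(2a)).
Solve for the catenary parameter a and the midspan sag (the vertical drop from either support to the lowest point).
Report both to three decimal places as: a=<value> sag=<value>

seed: a₀ = √(S³/(24(L−S))) = √(85.352³/(24·12.145)) = 46.186619
iter 1: u=0.923991  f(a)=+5.291e-01  f'(a)=-5.722e-01  a ← 46.186619 − (+5.291e-01/-5.722e-01) = 47.111311
iter 2: u=0.905855  f(a)=+1.631e-02  f'(a)=-5.374e-01  a ← 47.111311 − (+1.631e-02/-5.374e-01) = 47.141655
iter 3: u=0.905272  f(a)=+1.658e-05  f'(a)=-5.363e-01  a ← 47.141655 − (+1.658e-05/-5.363e-01) = 47.141686
iter 4: u=0.905271  f(a)=+1.721e-11  f'(a)=-5.363e-01  a ← 47.141686 − (+1.721e-11/-5.363e-01) = 47.141686
converged: |Δa| < 1e-12 after 4 iterations
sag = a·(cosh(S/(2a)) − 1) = 47.141686·(cosh(0.905271) − 1) = 20.672433
T_max/T_min = cosh(S/(2a)) = 1.438517

a=47.142 sag=20.672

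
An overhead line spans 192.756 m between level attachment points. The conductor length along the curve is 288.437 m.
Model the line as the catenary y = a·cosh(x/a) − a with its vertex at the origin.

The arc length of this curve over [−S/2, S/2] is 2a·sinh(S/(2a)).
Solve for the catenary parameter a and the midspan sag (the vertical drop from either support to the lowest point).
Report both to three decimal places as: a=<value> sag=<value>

a=59.606 sag=96.445

seed: a₀ = √(S³/(24(L−S))) = √(192.756³/(24·95.681)) = 55.846169
iter 1: u=1.725776  f(a)=+1.530e+01  f'(a)=-4.562e+00  a ← 55.846169 − (+1.530e+01/-4.562e+00) = 59.200417
iter 2: u=1.627995  f(a)=+1.487e+00  f'(a)=-3.715e+00  a ← 59.200417 − (+1.487e+00/-3.715e+00) = 59.600717
iter 3: u=1.617061  f(a)=+1.738e-02  f'(a)=-3.628e+00  a ← 59.600717 − (+1.738e-02/-3.628e+00) = 59.605507
iter 4: u=1.616931  f(a)=+2.436e-06  f'(a)=-3.627e+00  a ← 59.605507 − (+2.436e-06/-3.627e+00) = 59.605507
iter 5: u=1.616931  f(a)=+0.000e+00  f'(a)=-3.627e+00  a ← 59.605507 − (+0.000e+00/-3.627e+00) = 59.605507
converged: |Δa| < 1e-12 after 5 iterations
sag = a·(cosh(S/(2a)) − 1) = 59.605507·(cosh(1.616931) − 1) = 96.445101
T_max/T_min = cosh(S/(2a)) = 2.618057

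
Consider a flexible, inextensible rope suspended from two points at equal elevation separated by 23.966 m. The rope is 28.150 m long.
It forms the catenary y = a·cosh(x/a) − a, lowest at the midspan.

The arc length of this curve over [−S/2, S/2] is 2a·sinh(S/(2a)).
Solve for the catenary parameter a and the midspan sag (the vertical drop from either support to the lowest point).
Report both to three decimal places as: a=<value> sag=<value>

a=12.003 sag=6.495

seed: a₀ = √(S³/(24(L−S))) = √(23.966³/(24·4.184)) = 11.708247
iter 1: u=1.023467  f(a)=+2.247e-01  f'(a)=-7.924e-01  a ← 11.708247 − (+2.247e-01/-7.924e-01) = 11.991779
iter 2: u=0.999268  f(a)=+8.420e-03  f'(a)=-7.340e-01  a ← 11.991779 − (+8.420e-03/-7.340e-01) = 12.003250
iter 3: u=0.998313  f(a)=+1.285e-05  f'(a)=-7.318e-01  a ← 12.003250 − (+1.285e-05/-7.318e-01) = 12.003268
iter 4: u=0.998312  f(a)=+3.000e-11  f'(a)=-7.318e-01  a ← 12.003268 − (+3.000e-11/-7.318e-01) = 12.003268
iter 5: u=0.998312  f(a)=-3.553e-15  f'(a)=-7.318e-01  a ← 12.003268 − (-3.553e-15/-7.318e-01) = 12.003268
converged: |Δa| < 1e-12 after 5 iterations
sag = a·(cosh(S/(2a)) − 1) = 12.003268·(cosh(0.998312) − 1) = 6.494950
T_max/T_min = cosh(S/(2a)) = 1.541099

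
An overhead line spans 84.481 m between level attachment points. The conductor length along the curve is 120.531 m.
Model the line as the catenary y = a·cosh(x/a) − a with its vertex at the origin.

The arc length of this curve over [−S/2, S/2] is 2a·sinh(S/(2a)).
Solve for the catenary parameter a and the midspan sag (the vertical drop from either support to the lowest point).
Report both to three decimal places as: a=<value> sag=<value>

seed: a₀ = √(S³/(24(L−S))) = √(84.481³/(24·36.050)) = 26.398565
iter 1: u=1.600106  f(a)=+4.907e+00  f'(a)=-3.498e+00  a ← 26.398565 − (+4.907e+00/-3.498e+00) = 27.801426
iter 2: u=1.519365  f(a)=+4.183e-01  f'(a)=-2.925e+00  a ← 27.801426 − (+4.183e-01/-2.925e+00) = 27.944444
iter 3: u=1.511588  f(a)=+3.665e-03  f'(a)=-2.873e+00  a ← 27.944444 − (+3.665e-03/-2.873e+00) = 27.945720
iter 4: u=1.511519  f(a)=+2.869e-07  f'(a)=-2.873e+00  a ← 27.945720 − (+2.869e-07/-2.873e+00) = 27.945720
iter 5: u=1.511519  f(a)=+0.000e+00  f'(a)=-2.873e+00  a ← 27.945720 − (+0.000e+00/-2.873e+00) = 27.945720
converged: |Δa| < 1e-12 after 5 iterations
sag = a·(cosh(S/(2a)) − 1) = 27.945720·(cosh(1.511519) − 1) = 38.483895
T_max/T_min = cosh(S/(2a)) = 2.377094

a=27.946 sag=38.484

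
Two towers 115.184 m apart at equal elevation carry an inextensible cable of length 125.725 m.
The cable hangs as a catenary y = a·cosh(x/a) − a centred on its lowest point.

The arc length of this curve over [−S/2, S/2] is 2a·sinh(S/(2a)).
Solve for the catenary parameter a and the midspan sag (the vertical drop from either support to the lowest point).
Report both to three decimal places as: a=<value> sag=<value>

seed: a₀ = √(S³/(24(L−S))) = √(115.184³/(24·10.541)) = 77.721595
iter 1: u=0.741004  f(a)=+2.932e-01  f'(a)=-2.864e-01  a ← 77.721595 − (+2.932e-01/-2.864e-01) = 78.745228
iter 2: u=0.731371  f(a)=+5.893e-03  f'(a)=-2.750e-01  a ← 78.745228 − (+5.893e-03/-2.750e-01) = 78.766655
iter 3: u=0.731172  f(a)=+2.489e-06  f'(a)=-2.748e-01  a ← 78.766655 − (+2.489e-06/-2.748e-01) = 78.766664
iter 4: u=0.731172  f(a)=+4.547e-13  f'(a)=-2.748e-01  a ← 78.766664 − (+4.547e-13/-2.748e-01) = 78.766664
converged: |Δa| < 1e-12 after 4 iterations
sag = a·(cosh(S/(2a)) − 1) = 78.766664·(cosh(0.731172) − 1) = 22.009728
T_max/T_min = cosh(S/(2a)) = 1.279429

a=78.767 sag=22.010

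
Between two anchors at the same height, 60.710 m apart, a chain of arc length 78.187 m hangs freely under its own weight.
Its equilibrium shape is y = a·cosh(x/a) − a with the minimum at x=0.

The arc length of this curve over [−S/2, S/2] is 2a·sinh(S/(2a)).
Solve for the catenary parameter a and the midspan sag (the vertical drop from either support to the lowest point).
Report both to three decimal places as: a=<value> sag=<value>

a=24.035 sag=21.856

seed: a₀ = √(S³/(24(L−S))) = √(60.710³/(24·17.477)) = 23.096772
iter 1: u=1.314253  f(a)=+1.573e+00  f'(a)=-1.791e+00  a ← 23.096772 − (+1.573e+00/-1.791e+00) = 23.974819
iter 2: u=1.266120  f(a)=+9.415e-02  f'(a)=-1.583e+00  a ← 23.974819 − (+9.415e-02/-1.583e+00) = 24.034299
iter 3: u=1.262987  f(a)=+3.848e-04  f'(a)=-1.570e+00  a ← 24.034299 − (+3.848e-04/-1.570e+00) = 24.034544
iter 4: u=1.262974  f(a)=+6.485e-09  f'(a)=-1.570e+00  a ← 24.034544 − (+6.485e-09/-1.570e+00) = 24.034544
iter 5: u=1.262974  f(a)=+0.000e+00  f'(a)=-1.570e+00  a ← 24.034544 − (+0.000e+00/-1.570e+00) = 24.034544
converged: |Δa| < 1e-12 after 5 iterations
sag = a·(cosh(S/(2a)) − 1) = 24.034544·(cosh(1.262974) − 1) = 21.856207
T_max/T_min = cosh(S/(2a)) = 1.909366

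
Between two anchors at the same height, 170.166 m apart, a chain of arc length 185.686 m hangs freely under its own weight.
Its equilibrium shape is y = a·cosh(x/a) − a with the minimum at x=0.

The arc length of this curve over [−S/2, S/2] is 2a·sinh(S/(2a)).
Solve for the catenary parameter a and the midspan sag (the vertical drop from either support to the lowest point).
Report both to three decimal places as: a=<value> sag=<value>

seed: a₀ = √(S³/(24(L−S))) = √(170.166³/(24·15.520)) = 115.015853
iter 1: u=0.739750  f(a)=+4.302e-01  f'(a)=-2.849e-01  a ← 115.015853 − (+4.302e-01/-2.849e-01) = 116.525758
iter 2: u=0.730165  f(a)=+8.619e-03  f'(a)=-2.736e-01  a ← 116.525758 − (+8.619e-03/-2.736e-01) = 116.557256
iter 3: u=0.729967  f(a)=+3.616e-06  f'(a)=-2.734e-01  a ← 116.557256 − (+3.616e-06/-2.734e-01) = 116.557269
iter 4: u=0.729967  f(a)=+7.105e-13  f'(a)=-2.734e-01  a ← 116.557269 − (+7.105e-13/-2.734e-01) = 116.557269
converged: |Δa| < 1e-12 after 4 iterations
sag = a·(cosh(S/(2a)) − 1) = 116.557269·(cosh(0.729967) − 1) = 32.457561
T_max/T_min = cosh(S/(2a)) = 1.278469

a=116.557 sag=32.458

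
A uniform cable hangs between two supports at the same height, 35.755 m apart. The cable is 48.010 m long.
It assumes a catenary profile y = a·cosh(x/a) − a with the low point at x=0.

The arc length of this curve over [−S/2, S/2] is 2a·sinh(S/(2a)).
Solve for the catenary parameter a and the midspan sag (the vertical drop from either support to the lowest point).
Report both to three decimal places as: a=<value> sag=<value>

a=13.063 sag=14.266

seed: a₀ = √(S³/(24(L−S))) = √(35.755³/(24·12.255)) = 12.466453
iter 1: u=1.434049  f(a)=+1.324e+00  f'(a)=-2.401e+00  a ← 12.466453 − (+1.324e+00/-2.401e+00) = 13.017671
iter 2: u=1.373326  f(a)=+9.285e-02  f'(a)=-2.075e+00  a ← 13.017671 − (+9.285e-02/-2.075e+00) = 13.062415
iter 3: u=1.368621  f(a)=+5.331e-04  f'(a)=-2.051e+00  a ← 13.062415 − (+5.331e-04/-2.051e+00) = 13.062675
iter 4: u=1.368594  f(a)=+1.780e-08  f'(a)=-2.051e+00  a ← 13.062675 − (+1.780e-08/-2.051e+00) = 13.062675
iter 5: u=1.368594  f(a)=+0.000e+00  f'(a)=-2.051e+00  a ← 13.062675 − (+0.000e+00/-2.051e+00) = 13.062675
converged: |Δa| < 1e-12 after 5 iterations
sag = a·(cosh(S/(2a)) − 1) = 13.062675·(cosh(1.368594) − 1) = 14.266312
T_max/T_min = cosh(S/(2a)) = 2.092143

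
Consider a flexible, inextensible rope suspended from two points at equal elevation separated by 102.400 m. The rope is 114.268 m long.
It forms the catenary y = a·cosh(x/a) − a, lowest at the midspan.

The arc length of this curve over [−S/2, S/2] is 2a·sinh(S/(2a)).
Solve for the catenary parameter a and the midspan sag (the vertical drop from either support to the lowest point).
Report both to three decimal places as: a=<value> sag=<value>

a=62.438 sag=22.195

seed: a₀ = √(S³/(24(L−S))) = √(102.400³/(24·11.868)) = 61.398187
iter 1: u=0.833901  f(a)=+4.195e-01  f'(a)=-4.142e-01  a ← 61.398187 − (+4.195e-01/-4.142e-01) = 62.411208
iter 2: u=0.820365  f(a)=+1.061e-02  f'(a)=-3.934e-01  a ← 62.411208 − (+1.061e-02/-3.934e-01) = 62.438171
iter 3: u=0.820011  f(a)=+7.173e-06  f'(a)=-3.929e-01  a ← 62.438171 − (+7.173e-06/-3.929e-01) = 62.438189
iter 4: u=0.820011  f(a)=+3.268e-12  f'(a)=-3.929e-01  a ← 62.438189 − (+3.268e-12/-3.929e-01) = 62.438189
converged: |Δa| < 1e-12 after 4 iterations
sag = a·(cosh(S/(2a)) − 1) = 62.438189·(cosh(0.820011) − 1) = 22.195264
T_max/T_min = cosh(S/(2a)) = 1.355476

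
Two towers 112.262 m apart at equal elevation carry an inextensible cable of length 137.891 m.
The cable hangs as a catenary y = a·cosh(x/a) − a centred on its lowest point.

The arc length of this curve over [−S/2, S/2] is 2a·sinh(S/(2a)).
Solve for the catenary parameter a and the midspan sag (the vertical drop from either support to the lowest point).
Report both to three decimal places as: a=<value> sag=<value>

seed: a₀ = √(S³/(24(L−S))) = √(112.262³/(24·25.629)) = 47.959838
iter 1: u=1.170375  f(a)=+1.814e+00  f'(a)=-1.223e+00  a ← 47.959838 − (+1.814e+00/-1.223e+00) = 49.443382
iter 2: u=1.135258  f(a)=+8.755e-02  f'(a)=-1.107e+00  a ← 49.443382 − (+8.755e-02/-1.107e+00) = 49.522469
iter 3: u=1.133445  f(a)=+2.270e-04  f'(a)=-1.101e+00  a ← 49.522469 − (+2.270e-04/-1.101e+00) = 49.522675
iter 4: u=1.133440  f(a)=+1.534e-09  f'(a)=-1.101e+00  a ← 49.522675 − (+1.534e-09/-1.101e+00) = 49.522675
iter 5: u=1.133440  f(a)=-2.842e-14  f'(a)=-1.101e+00  a ← 49.522675 − (-2.842e-14/-1.101e+00) = 49.522675
converged: |Δa| < 1e-12 after 5 iterations
sag = a·(cosh(S/(2a)) − 1) = 49.522675·(cosh(1.133440) − 1) = 35.365353
T_max/T_min = cosh(S/(2a)) = 1.714124

a=49.523 sag=35.365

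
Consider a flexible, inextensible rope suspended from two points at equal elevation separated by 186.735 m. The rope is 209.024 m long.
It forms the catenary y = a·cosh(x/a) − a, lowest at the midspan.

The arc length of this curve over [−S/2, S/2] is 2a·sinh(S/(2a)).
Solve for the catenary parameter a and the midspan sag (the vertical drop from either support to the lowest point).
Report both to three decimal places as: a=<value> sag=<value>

a=112.252 sag=41.121

seed: a₀ = √(S³/(24(L−S))) = √(186.735³/(24·22.289)) = 110.328490
iter 1: u=0.846268  f(a)=+8.119e-01  f'(a)=-4.337e-01  a ← 110.328490 − (+8.119e-01/-4.337e-01) = 112.200329
iter 2: u=0.832150  f(a)=+2.112e-02  f'(a)=-4.114e-01  a ← 112.200329 − (+2.112e-02/-4.114e-01) = 112.251669
iter 3: u=0.831769  f(a)=+1.514e-05  f'(a)=-4.108e-01  a ← 112.251669 − (+1.514e-05/-4.108e-01) = 112.251706
iter 4: u=0.831769  f(a)=+7.788e-12  f'(a)=-4.108e-01  a ← 112.251706 − (+7.788e-12/-4.108e-01) = 112.251706
converged: |Δa| < 1e-12 after 4 iterations
sag = a·(cosh(S/(2a)) − 1) = 112.251706·(cosh(0.831769) − 1) = 41.121054
T_max/T_min = cosh(S/(2a)) = 1.366329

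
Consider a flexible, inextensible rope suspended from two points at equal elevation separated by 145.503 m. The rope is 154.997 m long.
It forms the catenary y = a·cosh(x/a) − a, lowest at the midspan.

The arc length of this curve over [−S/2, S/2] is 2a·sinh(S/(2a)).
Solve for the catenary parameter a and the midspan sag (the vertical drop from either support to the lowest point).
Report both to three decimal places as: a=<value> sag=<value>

a=117.394 sag=23.274

seed: a₀ = √(S³/(24(L−S))) = √(145.503³/(24·9.494)) = 116.272681
iter 1: u=0.625697  f(a)=+1.876e-01  f'(a)=-1.698e-01  a ← 116.272681 − (+1.876e-01/-1.698e-01) = 117.377495
iter 2: u=0.619808  f(a)=+2.707e-03  f'(a)=-1.649e-01  a ← 117.377495 − (+2.707e-03/-1.649e-01) = 117.393910
iter 3: u=0.619721  f(a)=+5.822e-07  f'(a)=-1.648e-01  a ← 117.393910 − (+5.822e-07/-1.648e-01) = 117.393914
iter 4: u=0.619721  f(a)=+2.842e-14  f'(a)=-1.648e-01  a ← 117.393914 − (+2.842e-14/-1.648e-01) = 117.393914
converged: |Δa| < 1e-12 after 4 iterations
sag = a·(cosh(S/(2a)) − 1) = 117.393914·(cosh(0.619721) − 1) = 23.273597
T_max/T_min = cosh(S/(2a)) = 1.198252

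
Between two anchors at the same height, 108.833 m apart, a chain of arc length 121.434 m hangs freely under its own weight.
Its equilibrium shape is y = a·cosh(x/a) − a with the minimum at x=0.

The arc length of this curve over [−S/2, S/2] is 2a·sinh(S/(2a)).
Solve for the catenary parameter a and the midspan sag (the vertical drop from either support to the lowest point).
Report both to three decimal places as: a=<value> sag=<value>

seed: a₀ = √(S³/(24(L−S))) = √(108.833³/(24·12.601)) = 65.287911
iter 1: u=0.833485  f(a)=+4.450e-01  f'(a)=-4.135e-01  a ← 65.287911 − (+4.450e-01/-4.135e-01) = 66.364091
iter 2: u=0.819969  f(a)=+1.124e-02  f'(a)=-3.928e-01  a ← 66.364091 − (+1.124e-02/-3.928e-01) = 66.392706
iter 3: u=0.819616  f(a)=+7.586e-06  f'(a)=-3.923e-01  a ← 66.392706 − (+7.586e-06/-3.923e-01) = 66.392726
iter 4: u=0.819615  f(a)=+3.482e-12  f'(a)=-3.923e-01  a ← 66.392726 − (+3.482e-12/-3.923e-01) = 66.392726
converged: |Δa| < 1e-12 after 4 iterations
sag = a·(cosh(S/(2a)) − 1) = 66.392726·(cosh(0.819615) − 1) = 23.576981
T_max/T_min = cosh(S/(2a)) = 1.355114

a=66.393 sag=23.577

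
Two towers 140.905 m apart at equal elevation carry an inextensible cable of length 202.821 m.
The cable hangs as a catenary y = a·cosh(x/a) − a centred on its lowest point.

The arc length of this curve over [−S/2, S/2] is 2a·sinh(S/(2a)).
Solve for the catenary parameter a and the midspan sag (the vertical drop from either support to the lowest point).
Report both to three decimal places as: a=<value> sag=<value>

a=46.002 sag=65.355

seed: a₀ = √(S³/(24(L−S))) = √(140.905³/(24·61.916)) = 43.389290
iter 1: u=1.623730  f(a)=+8.694e+00  f'(a)=-3.681e+00  a ← 43.389290 − (+8.694e+00/-3.681e+00) = 45.751156
iter 2: u=1.539906  f(a)=+7.603e-01  f'(a)=-3.063e+00  a ← 45.751156 − (+7.603e-01/-3.063e+00) = 45.999406
iter 3: u=1.531596  f(a)=+7.047e-03  f'(a)=-3.006e+00  a ← 45.999406 − (+7.047e-03/-3.006e+00) = 46.001750
iter 4: u=1.531518  f(a)=+6.177e-07  f'(a)=-3.006e+00  a ← 46.001750 − (+6.177e-07/-3.006e+00) = 46.001750
iter 5: u=1.531518  f(a)=+0.000e+00  f'(a)=-3.006e+00  a ← 46.001750 − (+0.000e+00/-3.006e+00) = 46.001750
converged: |Δa| < 1e-12 after 5 iterations
sag = a·(cosh(S/(2a)) − 1) = 46.001750·(cosh(1.531518) − 1) = 65.354662
T_max/T_min = cosh(S/(2a)) = 2.420699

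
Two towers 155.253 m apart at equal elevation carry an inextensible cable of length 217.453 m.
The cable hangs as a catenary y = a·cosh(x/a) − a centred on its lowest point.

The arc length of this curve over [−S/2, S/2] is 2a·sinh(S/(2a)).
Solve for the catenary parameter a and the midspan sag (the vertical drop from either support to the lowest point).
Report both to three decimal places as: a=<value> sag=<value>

seed: a₀ = √(S³/(24(L−S))) = √(155.253³/(24·62.200)) = 50.067878
iter 1: u=1.550425  f(a)=+7.918e+00  f'(a)=-3.136e+00  a ← 50.067878 − (+7.918e+00/-3.136e+00) = 52.593259
iter 2: u=1.475978  f(a)=+6.385e-01  f'(a)=-2.648e+00  a ← 52.593259 − (+6.385e-01/-2.648e+00) = 52.834355
iter 3: u=1.469243  f(a)=+4.957e-03  f'(a)=-2.607e+00  a ← 52.834355 − (+4.957e-03/-2.607e+00) = 52.836256
iter 4: u=1.469190  f(a)=+3.039e-07  f'(a)=-2.607e+00  a ← 52.836256 − (+3.039e-07/-2.607e+00) = 52.836256
iter 5: u=1.469190  f(a)=+0.000e+00  f'(a)=-2.607e+00  a ← 52.836256 − (+0.000e+00/-2.607e+00) = 52.836256
converged: |Δa| < 1e-12 after 5 iterations
sag = a·(cosh(S/(2a)) − 1) = 52.836256·(cosh(1.469190) − 1) = 68.048490
T_max/T_min = cosh(S/(2a)) = 2.287913

a=52.836 sag=68.048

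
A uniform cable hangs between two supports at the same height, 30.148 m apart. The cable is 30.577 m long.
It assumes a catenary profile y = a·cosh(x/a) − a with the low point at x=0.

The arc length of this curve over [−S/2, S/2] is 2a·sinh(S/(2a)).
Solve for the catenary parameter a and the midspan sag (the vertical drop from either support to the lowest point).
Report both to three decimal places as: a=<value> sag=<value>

a=51.698 sag=2.213

seed: a₀ = √(S³/(24(L−S))) = √(30.148³/(24·0.429)) = 51.588570
iter 1: u=0.292197  f(a)=+1.835e-03  f'(a)=-1.677e-02  a ← 51.588570 − (+1.835e-03/-1.677e-02) = 51.697972
iter 2: u=0.291578  f(a)=+5.854e-06  f'(a)=-1.667e-02  a ← 51.697972 − (+5.854e-06/-1.667e-02) = 51.698323
iter 3: u=0.291576  f(a)=+5.999e-11  f'(a)=-1.667e-02  a ← 51.698323 − (+5.999e-11/-1.667e-02) = 51.698323
iter 4: u=0.291576  f(a)=+0.000e+00  f'(a)=-1.667e-02  a ← 51.698323 − (+0.000e+00/-1.667e-02) = 51.698323
converged: |Δa| < 1e-12 after 4 iterations
sag = a·(cosh(S/(2a)) − 1) = 51.698323·(cosh(0.291576) − 1) = 2.213223
T_max/T_min = cosh(S/(2a)) = 1.042810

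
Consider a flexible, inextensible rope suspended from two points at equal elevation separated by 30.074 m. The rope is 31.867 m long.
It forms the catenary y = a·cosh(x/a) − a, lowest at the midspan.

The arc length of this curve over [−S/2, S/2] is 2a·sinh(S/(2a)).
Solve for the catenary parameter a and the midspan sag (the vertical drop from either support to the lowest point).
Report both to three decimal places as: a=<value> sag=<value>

a=25.363 sag=4.590

seed: a₀ = √(S³/(24(L−S))) = √(30.074³/(24·1.793)) = 25.141491
iter 1: u=0.598095  f(a)=+3.234e-02  f'(a)=-1.478e-01  a ← 25.141491 − (+3.234e-02/-1.478e-01) = 25.360325
iter 2: u=0.592934  f(a)=+4.272e-04  f'(a)=-1.439e-01  a ← 25.360325 − (+4.272e-04/-1.439e-01) = 25.363293
iter 3: u=0.592865  f(a)=+7.671e-08  f'(a)=-1.439e-01  a ← 25.363293 − (+7.671e-08/-1.439e-01) = 25.363294
iter 4: u=0.592865  f(a)=+0.000e+00  f'(a)=-1.439e-01  a ← 25.363294 − (+0.000e+00/-1.439e-01) = 25.363294
converged: |Δa| < 1e-12 after 4 iterations
sag = a·(cosh(S/(2a)) − 1) = 25.363294·(cosh(0.592865) − 1) = 4.589554
T_max/T_min = cosh(S/(2a)) = 1.180953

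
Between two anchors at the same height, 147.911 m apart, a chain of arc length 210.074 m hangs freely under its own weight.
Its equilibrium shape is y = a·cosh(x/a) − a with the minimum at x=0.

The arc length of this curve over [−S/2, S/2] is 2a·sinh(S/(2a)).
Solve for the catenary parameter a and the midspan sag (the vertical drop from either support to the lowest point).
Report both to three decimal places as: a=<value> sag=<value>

a=49.264 sag=66.752

seed: a₀ = √(S³/(24(L−S))) = √(147.911³/(24·62.163)) = 46.572452
iter 1: u=1.587967  f(a)=+8.325e+00  f'(a)=-3.406e+00  a ← 46.572452 − (+8.325e+00/-3.406e+00) = 49.016534
iter 2: u=1.508787  f(a)=+7.002e-01  f'(a)=-2.855e+00  a ← 49.016534 − (+7.002e-01/-2.855e+00) = 49.261783
iter 3: u=1.501275  f(a)=+5.959e-03  f'(a)=-2.807e+00  a ← 49.261783 − (+5.959e-03/-2.807e+00) = 49.263906
iter 4: u=1.501211  f(a)=+4.398e-07  f'(a)=-2.806e+00  a ← 49.263906 − (+4.398e-07/-2.806e+00) = 49.263906
iter 5: u=1.501211  f(a)=-2.842e-14  f'(a)=-2.806e+00  a ← 49.263906 − (-2.842e-14/-2.806e+00) = 49.263906
converged: |Δa| < 1e-12 after 5 iterations
sag = a·(cosh(S/(2a)) − 1) = 49.263906·(cosh(1.501211) − 1) = 66.752058
T_max/T_min = cosh(S/(2a)) = 2.354989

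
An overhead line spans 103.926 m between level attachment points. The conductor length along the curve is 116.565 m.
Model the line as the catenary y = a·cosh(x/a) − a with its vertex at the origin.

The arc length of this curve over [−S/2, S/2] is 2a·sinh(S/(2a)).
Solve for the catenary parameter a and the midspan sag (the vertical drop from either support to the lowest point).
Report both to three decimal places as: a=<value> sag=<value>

seed: a₀ = √(S³/(24(L−S))) = √(103.926³/(24·12.639)) = 60.830914
iter 1: u=0.854220  f(a)=+4.692e-01  f'(a)=-4.467e-01  a ← 60.830914 − (+4.692e-01/-4.467e-01) = 61.881408
iter 2: u=0.839719  f(a)=+1.243e-02  f'(a)=-4.233e-01  a ← 61.881408 − (+1.243e-02/-4.233e-01) = 61.910775
iter 3: u=0.839321  f(a)=+9.251e-06  f'(a)=-4.227e-01  a ← 61.910775 − (+9.251e-06/-4.227e-01) = 61.910797
iter 4: u=0.839320  f(a)=+5.144e-12  f'(a)=-4.227e-01  a ← 61.910797 − (+5.144e-12/-4.227e-01) = 61.910797
converged: |Δa| < 1e-12 after 4 iterations
sag = a·(cosh(S/(2a)) − 1) = 61.910797·(cosh(0.839320) − 1) = 23.117414
T_max/T_min = cosh(S/(2a)) = 1.373399

a=61.911 sag=23.117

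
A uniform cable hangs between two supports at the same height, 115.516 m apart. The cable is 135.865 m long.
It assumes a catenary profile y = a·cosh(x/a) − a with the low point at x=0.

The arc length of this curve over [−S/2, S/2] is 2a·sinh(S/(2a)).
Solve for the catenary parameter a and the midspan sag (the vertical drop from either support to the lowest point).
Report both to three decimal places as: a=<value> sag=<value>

a=57.608 sag=31.462

seed: a₀ = √(S³/(24(L−S))) = √(115.516³/(24·20.349)) = 56.180559
iter 1: u=1.028078  f(a)=+1.103e+00  f'(a)=-8.039e-01  a ← 56.180559 − (+1.103e+00/-8.039e-01) = 57.552387
iter 2: u=1.003573  f(a)=+4.169e-02  f'(a)=-7.442e-01  a ← 57.552387 − (+4.169e-02/-7.442e-01) = 57.608404
iter 3: u=1.002597  f(a)=+6.474e-05  f'(a)=-7.419e-01  a ← 57.608404 − (+6.474e-05/-7.419e-01) = 57.608491
iter 4: u=1.002595  f(a)=+1.567e-10  f'(a)=-7.419e-01  a ← 57.608491 − (+1.567e-10/-7.419e-01) = 57.608491
iter 5: u=1.002595  f(a)=+2.842e-14  f'(a)=-7.419e-01  a ← 57.608491 − (+2.842e-14/-7.419e-01) = 57.608491
converged: |Δa| < 1e-12 after 5 iterations
sag = a·(cosh(S/(2a)) − 1) = 57.608491·(cosh(1.002595) − 1) = 31.462058
T_max/T_min = cosh(S/(2a)) = 1.546136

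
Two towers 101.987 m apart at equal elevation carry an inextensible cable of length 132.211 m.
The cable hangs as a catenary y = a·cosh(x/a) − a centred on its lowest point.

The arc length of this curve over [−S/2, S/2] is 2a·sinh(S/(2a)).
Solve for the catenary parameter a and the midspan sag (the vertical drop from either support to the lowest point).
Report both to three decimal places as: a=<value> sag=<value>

seed: a₀ = √(S³/(24(L−S))) = √(101.987³/(24·30.224)) = 38.241563
iter 1: u=1.333458  f(a)=+2.804e+00  f'(a)=-1.880e+00  a ← 38.241563 − (+2.804e+00/-1.880e+00) = 39.732730
iter 2: u=1.283413  f(a)=+1.723e-01  f'(a)=-1.656e+00  a ← 39.732730 − (+1.723e-01/-1.656e+00) = 39.836824
iter 3: u=1.280059  f(a)=+7.454e-04  f'(a)=-1.641e+00  a ← 39.836824 − (+7.454e-04/-1.641e+00) = 39.837278
iter 4: u=1.280045  f(a)=+1.408e-08  f'(a)=-1.641e+00  a ← 39.837278 − (+1.408e-08/-1.641e+00) = 39.837278
iter 5: u=1.280045  f(a)=-2.842e-14  f'(a)=-1.641e+00  a ← 39.837278 − (-2.842e-14/-1.641e+00) = 39.837278
converged: |Δa| < 1e-12 after 5 iterations
sag = a·(cosh(S/(2a)) − 1) = 39.837278·(cosh(1.280045) − 1) = 37.343975
T_max/T_min = cosh(S/(2a)) = 1.937413

a=39.837 sag=37.344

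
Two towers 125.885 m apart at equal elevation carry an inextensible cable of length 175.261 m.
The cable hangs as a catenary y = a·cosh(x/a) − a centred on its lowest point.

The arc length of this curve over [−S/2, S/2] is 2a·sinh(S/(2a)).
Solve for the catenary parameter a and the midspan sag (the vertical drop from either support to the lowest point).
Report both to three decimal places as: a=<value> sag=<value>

seed: a₀ = √(S³/(24(L−S))) = √(125.885³/(24·49.376)) = 41.029611
iter 1: u=1.534075  f(a)=+6.146e+00  f'(a)=-3.023e+00  a ← 41.029611 − (+6.146e+00/-3.023e+00) = 43.062838
iter 2: u=1.461643  f(a)=+4.864e-01  f'(a)=-2.562e+00  a ← 43.062838 − (+4.864e-01/-2.562e+00) = 43.252713
iter 3: u=1.455227  f(a)=+3.625e-03  f'(a)=-2.524e+00  a ← 43.252713 − (+3.625e-03/-2.524e+00) = 43.254150
iter 4: u=1.455178  f(a)=+2.047e-07  f'(a)=-2.523e+00  a ← 43.254150 − (+2.047e-07/-2.523e+00) = 43.254150
iter 5: u=1.455178  f(a)=+0.000e+00  f'(a)=-2.523e+00  a ← 43.254150 − (+0.000e+00/-2.523e+00) = 43.254150
converged: |Δa| < 1e-12 after 5 iterations
sag = a·(cosh(S/(2a)) − 1) = 43.254150·(cosh(1.455178) − 1) = 54.470085
T_max/T_min = cosh(S/(2a)) = 2.259303

a=43.254 sag=54.470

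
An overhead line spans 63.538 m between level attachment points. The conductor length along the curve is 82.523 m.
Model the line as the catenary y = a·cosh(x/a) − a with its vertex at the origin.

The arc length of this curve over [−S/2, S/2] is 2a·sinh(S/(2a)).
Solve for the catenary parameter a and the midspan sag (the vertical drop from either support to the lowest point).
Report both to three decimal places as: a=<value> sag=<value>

seed: a₀ = √(S³/(24(L−S))) = √(63.538³/(24·18.985)) = 23.726812
iter 1: u=1.338949  f(a)=+1.776e+00  f'(a)=-1.906e+00  a ← 23.726812 − (+1.776e+00/-1.906e+00) = 24.658661
iter 2: u=1.288351  f(a)=+1.100e-01  f'(a)=-1.677e+00  a ← 24.658661 − (+1.100e-01/-1.677e+00) = 24.724267
iter 3: u=1.284932  f(a)=+4.835e-04  f'(a)=-1.662e+00  a ← 24.724267 − (+4.835e-04/-1.662e+00) = 24.724558
iter 4: u=1.284917  f(a)=+9.432e-09  f'(a)=-1.662e+00  a ← 24.724558 − (+9.432e-09/-1.662e+00) = 24.724558
iter 5: u=1.284917  f(a)=-1.421e-14  f'(a)=-1.662e+00  a ← 24.724558 − (-1.421e-14/-1.662e+00) = 24.724558
converged: |Δa| < 1e-12 after 5 iterations
sag = a·(cosh(S/(2a)) − 1) = 24.724558·(cosh(1.284917) − 1) = 23.377575
T_max/T_min = cosh(S/(2a)) = 1.945520

a=24.725 sag=23.378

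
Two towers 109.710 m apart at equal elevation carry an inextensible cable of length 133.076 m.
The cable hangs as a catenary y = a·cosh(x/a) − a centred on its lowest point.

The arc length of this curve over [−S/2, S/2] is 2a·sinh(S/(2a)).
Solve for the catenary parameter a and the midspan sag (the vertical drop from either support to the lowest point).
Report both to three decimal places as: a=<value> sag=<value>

seed: a₀ = √(S³/(24(L−S))) = √(109.710³/(24·23.366)) = 48.525667
iter 1: u=1.130433  f(a)=+1.539e+00  f'(a)=-1.092e+00  a ← 48.525667 − (+1.539e+00/-1.092e+00) = 49.935367
iter 2: u=1.098520  f(a)=+6.962e-02  f'(a)=-9.951e-01  a ← 49.935367 − (+6.962e-02/-9.951e-01) = 50.005329
iter 3: u=1.096983  f(a)=+1.574e-04  f'(a)=-9.906e-01  a ← 50.005329 − (+1.574e-04/-9.906e-01) = 50.005488
iter 4: u=1.096980  f(a)=+8.081e-10  f'(a)=-9.906e-01  a ← 50.005488 − (+8.081e-10/-9.906e-01) = 50.005488
iter 5: u=1.096980  f(a)=+0.000e+00  f'(a)=-9.906e-01  a ← 50.005488 − (+0.000e+00/-9.906e-01) = 50.005488
converged: |Δa| < 1e-12 after 5 iterations
sag = a·(cosh(S/(2a)) − 1) = 50.005488·(cosh(1.096980) − 1) = 33.228245
T_max/T_min = cosh(S/(2a)) = 1.664492

a=50.005 sag=33.228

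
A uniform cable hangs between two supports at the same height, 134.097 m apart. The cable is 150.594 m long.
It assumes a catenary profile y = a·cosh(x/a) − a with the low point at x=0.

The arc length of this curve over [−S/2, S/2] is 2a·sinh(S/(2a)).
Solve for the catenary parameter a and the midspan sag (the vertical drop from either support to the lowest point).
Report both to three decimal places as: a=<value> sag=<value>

a=79.442 sag=30.014

seed: a₀ = √(S³/(24(L−S))) = √(134.097³/(24·16.497)) = 78.040579
iter 1: u=0.859149  f(a)=+6.197e-01  f'(a)=-4.548e-01  a ← 78.040579 − (+6.197e-01/-4.548e-01) = 79.403013
iter 2: u=0.844408  f(a)=+1.660e-02  f'(a)=-4.307e-01  a ← 79.403013 − (+1.660e-02/-4.307e-01) = 79.441550
iter 3: u=0.843998  f(a)=+1.264e-05  f'(a)=-4.301e-01  a ← 79.441550 − (+1.264e-05/-4.301e-01) = 79.441579
iter 4: u=0.843998  f(a)=+7.333e-12  f'(a)=-4.301e-01  a ← 79.441579 − (+7.333e-12/-4.301e-01) = 79.441579
converged: |Δa| < 1e-12 after 4 iterations
sag = a·(cosh(S/(2a)) − 1) = 79.441579·(cosh(0.843998) − 1) = 30.014360
T_max/T_min = cosh(S/(2a)) = 1.377817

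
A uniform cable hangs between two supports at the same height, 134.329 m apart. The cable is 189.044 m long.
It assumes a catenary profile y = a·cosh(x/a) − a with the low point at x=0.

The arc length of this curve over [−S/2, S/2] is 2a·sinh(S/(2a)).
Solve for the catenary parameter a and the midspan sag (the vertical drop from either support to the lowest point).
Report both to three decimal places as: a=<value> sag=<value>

a=45.375 sag=59.474

seed: a₀ = √(S³/(24(L−S))) = √(134.329³/(24·54.715)) = 42.963124
iter 1: u=1.563306  f(a)=+7.089e+00  f'(a)=-3.226e+00  a ← 42.963124 − (+7.089e+00/-3.226e+00) = 45.160151
iter 2: u=1.487251  f(a)=+5.800e-01  f'(a)=-2.718e+00  a ← 45.160151 − (+5.800e-01/-2.718e+00) = 45.373542
iter 3: u=1.480257  f(a)=+4.648e-03  f'(a)=-2.675e+00  a ← 45.373542 − (+4.648e-03/-2.675e+00) = 45.375280
iter 4: u=1.480200  f(a)=+3.038e-07  f'(a)=-2.674e+00  a ← 45.375280 − (+3.038e-07/-2.674e+00) = 45.375280
iter 5: u=1.480200  f(a)=+0.000e+00  f'(a)=-2.674e+00  a ← 45.375280 − (+0.000e+00/-2.674e+00) = 45.375280
converged: |Δa| < 1e-12 after 5 iterations
sag = a·(cosh(S/(2a)) − 1) = 45.375280·(cosh(1.480200) − 1) = 59.473776
T_max/T_min = cosh(S/(2a)) = 2.310709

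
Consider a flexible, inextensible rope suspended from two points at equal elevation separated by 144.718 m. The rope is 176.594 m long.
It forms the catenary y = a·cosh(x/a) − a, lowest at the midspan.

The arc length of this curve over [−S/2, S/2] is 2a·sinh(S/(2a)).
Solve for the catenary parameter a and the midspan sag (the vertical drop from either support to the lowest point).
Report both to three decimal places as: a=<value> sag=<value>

a=64.925 sag=44.673

seed: a₀ = √(S³/(24(L−S))) = √(144.718³/(24·31.876)) = 62.942835
iter 1: u=1.149599  f(a)=+2.174e+00  f'(a)=-1.153e+00  a ← 62.942835 − (+2.174e+00/-1.153e+00) = 64.827905
iter 2: u=1.116171  f(a)=+1.015e-01  f'(a)=-1.048e+00  a ← 64.827905 − (+1.015e-01/-1.048e+00) = 64.924756
iter 3: u=1.114506  f(a)=+2.451e-04  f'(a)=-1.043e+00  a ← 64.924756 − (+2.451e-04/-1.043e+00) = 64.924991
iter 4: u=1.114502  f(a)=+1.438e-09  f'(a)=-1.043e+00  a ← 64.924991 − (+1.438e-09/-1.043e+00) = 64.924991
iter 5: u=1.114502  f(a)=+2.842e-14  f'(a)=-1.043e+00  a ← 64.924991 − (+2.842e-14/-1.043e+00) = 64.924991
converged: |Δa| < 1e-12 after 5 iterations
sag = a·(cosh(S/(2a)) − 1) = 64.924991·(cosh(1.114502) − 1) = 44.672521
T_max/T_min = cosh(S/(2a)) = 1.688064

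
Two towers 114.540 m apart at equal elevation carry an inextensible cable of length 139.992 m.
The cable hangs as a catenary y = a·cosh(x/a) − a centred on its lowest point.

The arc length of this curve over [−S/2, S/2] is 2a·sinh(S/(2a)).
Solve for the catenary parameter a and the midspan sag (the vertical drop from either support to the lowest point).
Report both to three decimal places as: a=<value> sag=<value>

seed: a₀ = √(S³/(24(L−S))) = √(114.540³/(24·25.452)) = 49.598574
iter 1: u=1.154670  f(a)=+1.752e+00  f'(a)=-1.170e+00  a ← 49.598574 − (+1.752e+00/-1.170e+00) = 51.095864
iter 2: u=1.120834  f(a)=+8.245e-02  f'(a)=-1.062e+00  a ← 51.095864 − (+8.245e-02/-1.062e+00) = 51.173493
iter 3: u=1.119134  f(a)=+2.026e-04  f'(a)=-1.057e+00  a ← 51.173493 − (+2.026e-04/-1.057e+00) = 51.173684
iter 4: u=1.119130  f(a)=+1.231e-09  f'(a)=-1.057e+00  a ← 51.173684 − (+1.231e-09/-1.057e+00) = 51.173684
iter 5: u=1.119130  f(a)=+5.684e-14  f'(a)=-1.057e+00  a ← 51.173684 − (+5.684e-14/-1.057e+00) = 51.173684
converged: |Δa| < 1e-12 after 5 iterations
sag = a·(cosh(S/(2a)) − 1) = 51.173684·(cosh(1.119130) − 1) = 35.533789
T_max/T_min = cosh(S/(2a)) = 1.694376

a=51.174 sag=35.534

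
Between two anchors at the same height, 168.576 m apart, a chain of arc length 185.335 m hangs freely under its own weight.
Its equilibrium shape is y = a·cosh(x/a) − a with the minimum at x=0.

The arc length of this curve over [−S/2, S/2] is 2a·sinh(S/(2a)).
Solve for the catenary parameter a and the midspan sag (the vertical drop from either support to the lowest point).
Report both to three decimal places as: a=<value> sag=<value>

seed: a₀ = √(S³/(24(L−S))) = √(168.576³/(24·16.759)) = 109.134973
iter 1: u=0.772328  f(a)=+5.070e-01  f'(a)=-3.258e-01  a ← 109.134973 − (+5.070e-01/-3.258e-01) = 110.690919
iter 2: u=0.761472  f(a)=+1.105e-02  f'(a)=-3.118e-01  a ← 110.690919 − (+1.105e-02/-3.118e-01) = 110.726347
iter 3: u=0.761228  f(a)=+5.502e-06  f'(a)=-3.115e-01  a ← 110.726347 − (+5.502e-06/-3.115e-01) = 110.726365
iter 4: u=0.761228  f(a)=+1.364e-12  f'(a)=-3.115e-01  a ← 110.726365 − (+1.364e-12/-3.115e-01) = 110.726365
converged: |Δa| < 1e-12 after 4 iterations
sag = a·(cosh(S/(2a)) − 1) = 110.726365·(cosh(0.761228) − 1) = 33.660592
T_max/T_min = cosh(S/(2a)) = 1.303998

a=110.726 sag=33.661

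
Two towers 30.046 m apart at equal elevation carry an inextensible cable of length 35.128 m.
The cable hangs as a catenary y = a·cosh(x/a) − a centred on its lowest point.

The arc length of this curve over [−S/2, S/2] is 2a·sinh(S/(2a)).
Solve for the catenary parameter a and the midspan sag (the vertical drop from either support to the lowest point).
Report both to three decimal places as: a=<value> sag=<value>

a=15.277 sag=8.001

seed: a₀ = √(S³/(24(L−S))) = √(30.046³/(24·5.082)) = 14.912726
iter 1: u=1.007395  f(a)=+2.642e-01  f'(a)=-7.533e-01  a ← 14.912726 − (+2.642e-01/-7.533e-01) = 15.263444
iter 2: u=0.984247  f(a)=+9.607e-03  f'(a)=-6.994e-01  a ← 15.263444 − (+9.607e-03/-6.994e-01) = 15.277180
iter 3: u=0.983362  f(a)=+1.377e-05  f'(a)=-6.974e-01  a ← 15.277180 − (+1.377e-05/-6.974e-01) = 15.277200
iter 4: u=0.983361  f(a)=+2.835e-11  f'(a)=-6.974e-01  a ← 15.277200 − (+2.835e-11/-6.974e-01) = 15.277200
iter 5: u=0.983361  f(a)=+0.000e+00  f'(a)=-6.974e-01  a ← 15.277200 − (+0.000e+00/-6.974e-01) = 15.277200
converged: |Δa| < 1e-12 after 5 iterations
sag = a·(cosh(S/(2a)) − 1) = 15.277200·(cosh(0.983361) − 1) = 8.001265
T_max/T_min = cosh(S/(2a)) = 1.523739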